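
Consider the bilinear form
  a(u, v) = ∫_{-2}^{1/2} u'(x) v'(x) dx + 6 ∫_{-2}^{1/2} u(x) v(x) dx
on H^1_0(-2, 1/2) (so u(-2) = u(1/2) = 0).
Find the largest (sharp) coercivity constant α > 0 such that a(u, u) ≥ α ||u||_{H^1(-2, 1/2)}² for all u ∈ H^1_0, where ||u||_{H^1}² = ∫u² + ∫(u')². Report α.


α = 1

Coercivity of a(·,·) on H^1_0(-2, 1/2) means a(u, u) ≥ α ||u||_{H^1}² for every u ∈ H^1_0.
The interval has length L = 5/2, and Poincaré/coercivity depend only on L. Here a(u, u) = ∫(u')² + (6)·∫u².
Here c = 6 ≥ 1, so a(u,u) = ∫(u')² + c∫u² ≥ ∫(u')² + ∫u² = ||u||_{H^1}², i.e. α = 1 works. No larger α is possible: a(u,u) ≥ α||u||_{H^1}² means (1−α)∫(u')² ≥ (α−c)∫u², and for the modes u_n = sin(nπ(x−x₀)/L) (x₀ the left endpoint) one has ∫u_n²/∫(u_n')² = (L/(nπ))² → 0, so a(u_n,u_n)/||u_n||_{H^1}² → 1. Hence the optimal constant is α = 1.
Therefore α = 1.


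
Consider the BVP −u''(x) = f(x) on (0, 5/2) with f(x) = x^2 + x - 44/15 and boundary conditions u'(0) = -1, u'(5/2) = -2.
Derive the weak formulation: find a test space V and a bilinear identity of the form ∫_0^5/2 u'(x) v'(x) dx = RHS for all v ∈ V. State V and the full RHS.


V = H^1(0, 5/2) (v unrestricted at boundary; u is determined up to an additive constant); weak form: ∫_0^5/2 u'v' dx = ∫_0^5/2 (x^2 + x - 44/15) v dx − 2·v(5/2) + v(0) for all v ∈ V.

Multiply both sides by a test function v and integrate from 0 to 5/2:
  ∫_0^5/2 −u''(x) v(x) dx = ∫_0^5/2 f(x) v(x) dx.
Integrate the LHS by parts once:
  ∫_0^5/2 −u'' v dx = −[u'(x) v(x)]_0^5/2 + ∫_0^5/2 u'(x) v'(x) dx.
Thus ∫_0^5/2 u'(x) v'(x) dx = ∫_0^5/2 f(x) v(x) dx + [u'(x) v(x)]_0^5/2.
Choose V so that boundary terms are either known or forced to vanish.
u has inhomogeneous Neumann u'(0) = -1, u'(5/2) = -2. [u' v]_0^5/2 = (-2)·v(5/2) − (-1)·v(0) = − 2·v(5/2) + v(0). Take V = H^1(0, 5/2); boundary term becomes part of RHS.
Weak formulation: find u (satisfying any essential BC) such that ∫_0^5/2 u'(x) v'(x) dx = ∫_0^5/2 f v dx − 2·v(5/2) + v(0) for all v ∈ V (Neumann data are natural BCs: they enter the RHS as boundary terms).
Substituting f(x) = x^2 + x - 44/15, the right-hand side is ∫_0^5/2 (x^2 + x - 44/15) v dx − 2·v(5/2) + v(0).
Compatibility check (pure Neumann): taking v ≡ 1 ∈ V gives 0 = ∫_0^5/2 f dx + (-2) − (-1), i.e. ∫_0^5/2 f dx must equal u'(0) − u'(5/2) = 1. Indeed ∫_0^5/2 (x^2 + x - 44/15) dx = 1, so the data are compatible. The solution is then unique only up to an additive constant (fix it e.g. by requiring ∫_0^5/2 u dx = 0).


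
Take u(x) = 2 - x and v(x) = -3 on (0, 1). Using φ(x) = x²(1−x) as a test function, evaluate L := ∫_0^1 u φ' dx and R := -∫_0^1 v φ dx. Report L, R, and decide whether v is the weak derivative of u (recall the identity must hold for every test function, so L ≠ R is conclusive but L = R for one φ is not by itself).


LHS = 1/12, RHS = 1/4. No, v is not the weak derivative of u.

u(x) = 2 - x, classical derivative u'(x) = -1.
φ(x) = x²(1−x), so φ'(x) = x*(2 - 3*x).
Note φ(0) = φ(1) = 0, so the boundary term u·φ vanishes.
LHS = ∫_0^1 u(x) φ'(x) dx = ∫_0^1 (3*x^3 - 8*x^2 + 4*x) dx. Term by term:
  ∫_0^1 3*x^3 dx = 3/4;  ∫_0^1 -8*x^2 dx = -8/3;  ∫_0^1 4*x dx = 2.
Sum: 3/4 − 8/3 + 2 = 1/12.
So LHS = 1/12.
∫_0^1 v(x) φ(x) dx = ∫_0^1 (3*x^3 - 3*x^2) dx. Term by term:
  ∫_0^1 3*x^3 dx = 3/4;  ∫_0^1 -3*x^2 dx = -1.
Sum: 3/4 − 1 = -1/4.
So RHS = -∫_0^1 v(x) φ(x) dx = 1/4.
LHS − RHS = -1/6 ≠ 0, so the identity fails.
(For a valid weak derivative the identity must hold for EVERY test function, in particular this one. The failure shows v is NOT the weak derivative of u.)
Correct weak derivative would be u'(x) = -1.


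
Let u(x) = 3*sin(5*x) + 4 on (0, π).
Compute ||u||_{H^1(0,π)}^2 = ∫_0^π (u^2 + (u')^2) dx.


||u||_{H^1(0,π)}^2 = 48/5 + 133*π

u'(x) = 15*cos(5*x).
Expand u² and (u')² and integrate term by term on (0, π), using: for integers n ≥ 1, ∫_0^π sin²(nx) dx = ∫_0^π cos²(nx) dx = π/2; for n ≠ n', ∫_0^π sin(nx)sin(n'x) dx = ∫_0^π cos(nx)cos(n'x) dx = 0; and by product-to-sum, ∫_0^π sin(nx)cos(n'x) dx = ½∫_0^π [sin((n+n')x) + sin((n−n')x)] dx, which is 0 when n+n' is even and 2n/(n²−n'²) when n+n' is odd (it need not vanish on (0, π)). For the constant mode: ∫_0^π 1 dx = π, ∫_0^π cos(nx) dx = 0, ∫_0^π sin(nx) dx = (1−(−1)^n)/n.
  u² squared terms: (4)²·∫1 dx = 16·π = 16*π;  (3)²·∫sin(5x)² dx = 9·π/2 = 9*π/2.
  u² cross terms: 2·(4)·(3)·∫1·sin(5x) dx = 24·(2/5) = 48/5.
  So ∫_0^π u² dx = 16*π + 9*π/2 + 48/5 = 48/5 + 41*π/2.
  (u')² squared terms: (15)²·∫cos(5x)² dx = 225·π/2 = 225*π/2.
  So ∫_0^π (u')² dx = 225*π/2.
||u||_{H^1}^2 = (48/5 + 41*π/2) + (225*π/2) = 48/5 + 133*π.


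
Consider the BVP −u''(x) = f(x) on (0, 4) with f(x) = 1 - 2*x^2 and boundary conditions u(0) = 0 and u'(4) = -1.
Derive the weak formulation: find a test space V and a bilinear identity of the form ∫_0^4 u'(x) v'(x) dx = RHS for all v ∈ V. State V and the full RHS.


V = {v ∈ H^1(0, 4) : v(0) = 0} (test functions vanish at x = 0 where u is specified); weak form: ∫_0^4 u'v' dx = ∫_0^4 (1 - 2*x^2) v dx − v(4) for all v ∈ V.

Multiply both sides by a test function v and integrate from 0 to 4:
  ∫_0^4 −u''(x) v(x) dx = ∫_0^4 f(x) v(x) dx.
Integrate the LHS by parts once:
  ∫_0^4 −u'' v dx = −[u'(x) v(x)]_0^4 + ∫_0^4 u'(x) v'(x) dx.
Thus ∫_0^4 u'(x) v'(x) dx = ∫_0^4 f(x) v(x) dx + [u'(x) v(x)]_0^4.
Choose V so that boundary terms are either known or forced to vanish.
Mixed BC: u(0) = 0 (Dirichlet) and u'(4) = -1 (Neumann). Define V = {v ∈ H^1(0, 4) : v(0) = 0}. Then [u' v]_0^4 = u'(4)·v(4) − u'(0)·0 = − v(4).
Weak formulation: find u (satisfying any essential BC) such that ∫_0^4 u'(x) v'(x) dx = ∫_0^4 f v dx − v(4) for all v ∈ V (Dirichlet at 0 absorbed into V; Neumann datum at x = 4 contributes the boundary term).
Substituting f(x) = 1 - 2*x^2, the right-hand side is ∫_0^4 (1 - 2*x^2) v dx − v(4).


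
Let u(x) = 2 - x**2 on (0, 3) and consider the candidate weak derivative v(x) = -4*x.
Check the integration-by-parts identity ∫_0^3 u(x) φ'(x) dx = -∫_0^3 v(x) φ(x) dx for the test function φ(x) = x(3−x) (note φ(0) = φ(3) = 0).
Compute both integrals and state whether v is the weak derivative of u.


LHS = 27/2, RHS = 27. No, v is not the weak derivative of u.

u(x) = 2 - x**2, classical derivative u'(x) = -2*x.
φ(x) = x(3−x), so φ'(x) = 3 - 2*x.
Note φ(0) = φ(3) = 0, so the boundary term u·φ vanishes.
LHS = ∫_0^3 u(x) φ'(x) dx = ∫_0^3 (2*x^3 - 3*x^2 - 4*x + 6) dx. Term by term:
  ∫_0^3 2*x^3 dx = 81/2;  ∫_0^3 -3*x^2 dx = -27;  ∫_0^3 -4*x dx = -18;
  ∫_0^3 6 dx = 18.
Sum: 81/2 − 27 − 18 + 18 = 27/2.
So LHS = 27/2.
∫_0^3 v(x) φ(x) dx = ∫_0^3 (4*x^3 - 12*x^2) dx. Term by term:
  ∫_0^3 4*x^3 dx = 81;  ∫_0^3 -12*x^2 dx = -108.
Sum: 81 − 108 = -27.
So RHS = -∫_0^3 v(x) φ(x) dx = 27.
LHS − RHS = -27/2 ≠ 0, so the identity fails.
(For a valid weak derivative the identity must hold for EVERY test function, in particular this one. The failure shows v is NOT the weak derivative of u.)
Correct weak derivative would be u'(x) = -2*x.


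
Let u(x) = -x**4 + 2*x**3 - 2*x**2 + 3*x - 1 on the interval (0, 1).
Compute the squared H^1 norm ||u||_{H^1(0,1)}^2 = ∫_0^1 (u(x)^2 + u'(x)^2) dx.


||u||_{H^1}^2 = 2881/630

The H^1 norm (squared) on an interval (0, L) is
  ||u||_{H^1}^2 = ∫_0^L u(x)^2 dx + ∫_0^L u'(x)^2 dx.
Compute u'(x) = -4*x**3 + 6*x**2 - 4*x + 3.
Then u(x)^2 = x**8 - 4*x**7 + 8*x**6 - 14*x**5 + 18*x**4 - 16*x**3 + 13*x**2 - 6*x + 1 and u'(x)^2 = 16*x**6 - 48*x**5 + 68*x**4 - 72*x**3 + 52*x**2 - 24*x + 9.
Integrate each monomial from 0 to 1 using ∫_0^1 c·x^n dx = c·1^(n+1)/(n+1):
  ∫_0^1 u(x)^2 dx = ∫_0^1 (x^8 - 4*x^7 + 8*x^6 - 14*x^5 + 18*x^4 - 16*x^3 + 13*x^2 - 6*x + 1) dx. Term by term:
    ∫_0^1 x^8 dx = 1/9;  ∫_0^1 -4*x^7 dx = -1/2;  ∫_0^1 8*x^6 dx = 8/7;
    ∫_0^1 -14*x^5 dx = -7/3;  ∫_0^1 18*x^4 dx = 18/5;  ∫_0^1 -16*x^3 dx = -4;
    ∫_0^1 13*x^2 dx = 13/3;  ∫_0^1 -6*x dx = -3;  ∫_0^1 1 dx = 1.
  Sum: 1/9 − 1/2 + 8/7 − 7/3 + 18/5 − 4 + 13/3 − 3 + 1 = 223/630.
  ∫_0^1 u'(x)^2 dx = ∫_0^1 (16*x^6 - 48*x^5 + 68*x^4 - 72*x^3 + 52*x^2 - 24*x + 9) dx. Term by term:
    ∫_0^1 16*x^6 dx = 16/7;  ∫_0^1 -48*x^5 dx = -8;  ∫_0^1 68*x^4 dx = 68/5;
    ∫_0^1 -72*x^3 dx = -18;  ∫_0^1 52*x^2 dx = 52/3;  ∫_0^1 -24*x dx = -12;
    ∫_0^1 9 dx = 9.
  Sum: 16/7 − 8 + 68/5 − 18 + 52/3 − 12 + 9 = 443/105.
Adding: ||u||_{H^1}^2 = 223/630 + 443/105 = 2881/630.


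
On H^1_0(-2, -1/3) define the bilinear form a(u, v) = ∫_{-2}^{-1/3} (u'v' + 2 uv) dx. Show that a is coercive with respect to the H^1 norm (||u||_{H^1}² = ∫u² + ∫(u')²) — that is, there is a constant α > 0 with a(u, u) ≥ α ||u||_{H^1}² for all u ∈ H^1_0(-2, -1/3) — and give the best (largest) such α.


α = 1

Coercivity of a(·,·) on H^1_0(-2, -1/3) means a(u, u) ≥ α ||u||_{H^1}² for every u ∈ H^1_0.
The interval has length L = 5/3, and Poincaré/coercivity depend only on L. Here a(u, u) = ∫(u')² + (2)·∫u².
Here c = 2 ≥ 1, so a(u,u) = ∫(u')² + c∫u² ≥ ∫(u')² + ∫u² = ||u||_{H^1}², i.e. α = 1 works. No larger α is possible: a(u,u) ≥ α||u||_{H^1}² means (1−α)∫(u')² ≥ (α−c)∫u², and for the modes u_n = sin(nπ(x−x₀)/L) (x₀ the left endpoint) one has ∫u_n²/∫(u_n')² = (L/(nπ))² → 0, so a(u_n,u_n)/||u_n||_{H^1}² → 1. Hence the optimal constant is α = 1.
Therefore α = 1.


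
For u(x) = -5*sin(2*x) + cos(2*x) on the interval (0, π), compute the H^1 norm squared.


||u||_{H^1(0,π)}^2 = 65*π

u'(x) = -2*sin(2*x) - 10*cos(2*x).
Expand u² and (u')² and integrate term by term on (0, π), using: for integers n ≥ 1, ∫_0^π sin²(nx) dx = ∫_0^π cos²(nx) dx = π/2; for n ≠ n', ∫_0^π sin(nx)sin(n'x) dx = ∫_0^π cos(nx)cos(n'x) dx = 0; and by product-to-sum, ∫_0^π sin(nx)cos(n'x) dx = ½∫_0^π [sin((n+n')x) + sin((n−n')x)] dx, which is 0 when n+n' is even and 2n/(n²−n'²) when n+n' is odd (it need not vanish on (0, π)).
  u² squared terms: (-5)²·∫sin(2x)² dx = 25·π/2 = 25*π/2;  (1)²·∫cos(2x)² dx = 1·π/2 = π/2.
  u² cross terms: 2·(-5)·(1)·∫sin(2x)·cos(2x) dx = -10·(0) = 0.
  So ∫_0^π u² dx = 25*π/2 + π/2 + 0 = 13*π.
  (u')² squared terms: (-10)²·∫cos(2x)² dx = 100·π/2 = 50*π;  (-2)²·∫sin(2x)² dx = 4·π/2 = 2*π.
  (u')² cross terms: 2·(-10)·(-2)·∫cos(2x)·sin(2x) dx = 40·(0) = 0.
  So ∫_0^π (u')² dx = 50*π + 2*π + 0 = 52*π.
||u||_{H^1}^2 = (13*π) + (52*π) = 65*π.


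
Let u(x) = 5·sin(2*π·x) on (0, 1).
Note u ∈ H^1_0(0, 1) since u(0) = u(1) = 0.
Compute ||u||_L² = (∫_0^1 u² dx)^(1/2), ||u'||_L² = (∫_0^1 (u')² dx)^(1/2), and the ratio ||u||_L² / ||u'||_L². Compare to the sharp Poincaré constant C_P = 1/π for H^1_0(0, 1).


||u||_L² / ||u'||_L² = 1/(2*π) < C_P = 1/π.

u(x) = 5·sin(2*π·x), so u'(x) = 10*π*cos(2*π*x).
Writing u(x) = A·sin(kπx/L) with A = 5 and k = 2, use ∫_0^L sin²(kπx/L) dx = L/2 and ∫_0^L cos²(kπx/L) dx = L/2.
u² = 25·sin²(2*π·x) and (u')² = 100*π^2·cos²(2*π·x), and each of sin², cos² integrates to L/2 = 1/2 over (0, 1).
∫_0^1 u² dx = 25/2, so ||u||_L² = 5*sqrt(2)/2.
∫_0^1 (u')² dx = 50*π^2, so ||u'||_L² = 5*sqrt(2)*π.
Ratio ||u||_L² / ||u'||_L² = 1/(2*π).
Sharp Poincaré constant on H^1_0(0, 1) is C_P = L/π = 1/π, achieved by sin(π·x).
This is the k = 2 harmonic; the ratio L/(kπ) is strictly less than C_P = L/π, consistent with the sharp inequality ||u||_L² ≤ C_P ||u'||_L².


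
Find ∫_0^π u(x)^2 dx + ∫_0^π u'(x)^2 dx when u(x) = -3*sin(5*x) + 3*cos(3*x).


||u||_{H^1(0,π)}^2 = 162*π

u'(x) = -9*sin(3*x) - 15*cos(5*x).
Expand u² and (u')² and integrate term by term on (0, π), using: for integers n ≥ 1, ∫_0^π sin²(nx) dx = ∫_0^π cos²(nx) dx = π/2; for n ≠ n', ∫_0^π sin(nx)sin(n'x) dx = ∫_0^π cos(nx)cos(n'x) dx = 0; and by product-to-sum, ∫_0^π sin(nx)cos(n'x) dx = ½∫_0^π [sin((n+n')x) + sin((n−n')x)] dx, which is 0 when n+n' is even and 2n/(n²−n'²) when n+n' is odd (it need not vanish on (0, π)).
  u² squared terms: (-3)²·∫sin(5x)² dx = 9·π/2 = 9*π/2;  (3)²·∫cos(3x)² dx = 9·π/2 = 9*π/2.
  u² cross terms: 2·(-3)·(3)·∫sin(5x)·cos(3x) dx = -18·(0) = 0.
  So ∫_0^π u² dx = 9*π/2 + 9*π/2 + 0 = 9*π.
  (u')² squared terms: (-15)²·∫cos(5x)² dx = 225·π/2 = 225*π/2;  (-9)²·∫sin(3x)² dx = 81·π/2 = 81*π/2.
  (u')² cross terms: 2·(-15)·(-9)·∫cos(5x)·sin(3x) dx = 270·(0) = 0.
  So ∫_0^π (u')² dx = 225*π/2 + 81*π/2 + 0 = 153*π.
||u||_{H^1}^2 = (9*π) + (153*π) = 162*π.


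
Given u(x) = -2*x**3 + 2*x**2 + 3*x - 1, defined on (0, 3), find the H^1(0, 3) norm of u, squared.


||u||_{H^1}^2 = 33828/35

The H^1 norm (squared) on an interval (0, L) is
  ||u||_{H^1}^2 = ∫_0^L u(x)^2 dx + ∫_0^L u'(x)^2 dx.
Compute u'(x) = -6*x**2 + 4*x + 3.
Then u(x)^2 = 4*x**6 - 8*x**5 - 8*x**4 + 16*x**3 + 5*x**2 - 6*x + 1 and u'(x)^2 = 36*x**4 - 48*x**3 - 20*x**2 + 24*x + 9.
Integrate each monomial from 0 to 3 using ∫_0^3 c·x^n dx = c·3^(n+1)/(n+1):
  ∫_0^3 u(x)^2 dx = ∫_0^3 (4*x^6 - 8*x^5 - 8*x^4 + 16*x^3 + 5*x^2 - 6*x + 1) dx. Term by term:
    ∫_0^3 4*x^6 dx = 8748/7;  ∫_0^3 -8*x^5 dx = -972;  ∫_0^3 -8*x^4 dx = -1944/5;
    ∫_0^3 16*x^3 dx = 324;  ∫_0^3 5*x^2 dx = 45;  ∫_0^3 -6*x dx = -27;
    ∫_0^3 1 dx = 3.
  Sum: 8748/7 − 972 − 1944/5 + 324 + 45 − 27 + 3 = 8187/35.
  ∫_0^3 u'(x)^2 dx = ∫_0^3 (36*x^4 - 48*x^3 - 20*x^2 + 24*x + 9) dx. Term by term:
    ∫_0^3 36*x^4 dx = 8748/5;  ∫_0^3 -48*x^3 dx = -972;  ∫_0^3 -20*x^2 dx = -180;
    ∫_0^3 24*x dx = 108;  ∫_0^3 9 dx = 27.
  Sum: 8748/5 − 972 − 180 + 108 + 27 = 3663/5.
Adding: ||u||_{H^1}^2 = 8187/35 + 3663/5 = 33828/35.


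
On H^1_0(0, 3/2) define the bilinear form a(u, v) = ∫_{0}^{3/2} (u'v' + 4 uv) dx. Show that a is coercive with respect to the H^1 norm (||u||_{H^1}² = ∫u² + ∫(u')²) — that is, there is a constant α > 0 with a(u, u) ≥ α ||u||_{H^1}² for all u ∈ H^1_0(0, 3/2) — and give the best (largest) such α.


α = 1

Coercivity of a(·,·) on H^1_0(0, 3/2) means a(u, u) ≥ α ||u||_{H^1}² for every u ∈ H^1_0.
The interval has length L = 3/2, and Poincaré/coercivity depend only on L. Here a(u, u) = ∫(u')² + (4)·∫u².
Here c = 4 ≥ 1, so a(u,u) = ∫(u')² + c∫u² ≥ ∫(u')² + ∫u² = ||u||_{H^1}², i.e. α = 1 works. No larger α is possible: a(u,u) ≥ α||u||_{H^1}² means (1−α)∫(u')² ≥ (α−c)∫u², and for the modes u_n = sin(nπ(x−x₀)/L) (x₀ the left endpoint) one has ∫u_n²/∫(u_n')² = (L/(nπ))² → 0, so a(u_n,u_n)/||u_n||_{H^1}² → 1. Hence the optimal constant is α = 1.
Therefore α = 1.


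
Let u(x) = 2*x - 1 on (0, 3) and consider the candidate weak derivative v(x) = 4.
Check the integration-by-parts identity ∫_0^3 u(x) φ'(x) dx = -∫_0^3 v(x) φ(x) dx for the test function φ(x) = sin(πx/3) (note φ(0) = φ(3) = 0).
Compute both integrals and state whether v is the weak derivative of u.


LHS = -12/π, RHS = -24/π. No, v is not the weak derivative of u.

u(x) = 2*x - 1, classical derivative u'(x) = 2.
φ(x) = sin(πx/3), so φ'(x) = π*cos(π*x/3)/3.
Note φ(0) = φ(3) = 0, so the boundary term u·φ vanishes.
LHS = ∫_0^3 u(x) φ'(x) dx = ∫_0^3 (2*π*x*cos(π*x/3)/3 - π*cos(π*x/3)/3) dx. Term by term:
  ∫_0^3 -π*cos(π*x/3)/3 dx = 0;  ∫_0^3 2*π*x*cos(π*x/3)/3 dx = -12/π.
Sum: 0 − 12/π = -12/π.
So LHS = -12/π.
∫_0^3 v(x) φ(x) dx = ∫_0^3 (4*sin(π*x/3)) dx. Term by term:
  ∫_0^3 4*sin(π*x/3) dx = 24/π.
So RHS = -∫_0^3 v(x) φ(x) dx = -24/π.
LHS − RHS = 12/π ≠ 0, so the identity fails.
(For a valid weak derivative the identity must hold for EVERY test function, in particular this one. The failure shows v is NOT the weak derivative of u.)
Correct weak derivative would be u'(x) = 2.


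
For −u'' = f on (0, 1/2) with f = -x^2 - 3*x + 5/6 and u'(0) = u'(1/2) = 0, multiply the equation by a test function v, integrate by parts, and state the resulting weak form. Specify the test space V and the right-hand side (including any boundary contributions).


V = H^1(0, 1/2) (no boundary constraint on v; u is determined up to an additive constant); weak form: ∫_0^1/2 u'v' dx = ∫_0^1/2 (-x^2 - 3*x + 5/6) v dx for all v ∈ V.

Multiply both sides by a test function v and integrate from 0 to 1/2:
  ∫_0^1/2 −u''(x) v(x) dx = ∫_0^1/2 f(x) v(x) dx.
Integrate the LHS by parts once:
  ∫_0^1/2 −u'' v dx = −[u'(x) v(x)]_0^1/2 + ∫_0^1/2 u'(x) v'(x) dx.
Thus ∫_0^1/2 u'(x) v'(x) dx = ∫_0^1/2 f(x) v(x) dx + [u'(x) v(x)]_0^1/2.
Choose V so that boundary terms are either known or forced to vanish.
u has homogeneous Neumann: u'(0) = u'(1/2) = 0. So [u' v]_0^1/2 = 0·v(1/2) − 0·v(0) = 0 for any v; take V = H^1(0, 1/2).
Weak formulation: find u (satisfying any essential BC) such that ∫_0^1/2 u'(x) v'(x) dx = ∫_0^1/2 f v dx for all v ∈ V (homogeneous Neumann, so boundary terms vanish).
Substituting f(x) = -x^2 - 3*x + 5/6, the right-hand side is ∫_0^1/2 (-x^2 - 3*x + 5/6) v dx.
Compatibility check (pure Neumann): taking v ≡ 1 ∈ V gives 0 = ∫_0^1/2 f dx + (0) − (0), i.e. ∫_0^1/2 f dx must equal u'(0) − u'(1/2) = 0. Indeed ∫_0^1/2 (-x^2 - 3*x + 5/6) dx = 0, so the data are compatible. The solution is then unique only up to an additive constant (fix it e.g. by requiring ∫_0^1/2 u dx = 0).


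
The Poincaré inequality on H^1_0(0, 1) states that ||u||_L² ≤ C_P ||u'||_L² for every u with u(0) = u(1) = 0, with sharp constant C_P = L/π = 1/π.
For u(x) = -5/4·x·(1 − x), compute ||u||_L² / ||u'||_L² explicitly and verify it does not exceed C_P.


||u||_L² / ||u'||_L² = sqrt(10)/10 < C_P = 1/π.

u(x) = -5/4·x·(1 − x), so u'(x) = 5*x/2 - 5/4.
u(x) = -5/4·x·(1 − x) vanishes at x = 0 and x = 1, so u ∈ H^1_0(0, 1). Differentiate via the product rule and integrate the resulting polynomials term by term.
  ∫_0^1 u² dx = ∫_0^1 (25*x^4/16 - 25*x^3/8 + 25*x^2/16) dx. Term by term:
    ∫_0^1 25*x^4/16 dx = 5/16;  ∫_0^1 -25*x^3/8 dx = -25/32;  ∫_0^1 25*x^2/16 dx = 25/48.
  Sum: 5/16 − 25/32 + 25/48 = 5/96.
  ∫_0^1 (u')² dx = ∫_0^1 (25*x^2/4 - 25*x/4 + 25/16) dx. Term by term:
    ∫_0^1 25*x^2/4 dx = 25/12;  ∫_0^1 -25*x/4 dx = -25/8;  ∫_0^1 25/16 dx = 25/16.
  Sum: 25/12 − 25/8 + 25/16 = 25/48.
∫_0^1 u² dx = 5/96, so ||u||_L² = sqrt(30)/24.
∫_0^1 (u')² dx = 25/48, so ||u'||_L² = 5*sqrt(3)/12.
Ratio ||u||_L² / ||u'||_L² = sqrt(10)/10.
Sharp Poincaré constant on H^1_0(0, 1) is C_P = L/π = 1/π, achieved by sin(π·x).
A polynomial bump cannot attain the sharp Poincaré constant (only the first sine eigenfunction does), so the ratio is strictly less than C_P, consistent with ||u||_L² ≤ C_P ||u'||_L².


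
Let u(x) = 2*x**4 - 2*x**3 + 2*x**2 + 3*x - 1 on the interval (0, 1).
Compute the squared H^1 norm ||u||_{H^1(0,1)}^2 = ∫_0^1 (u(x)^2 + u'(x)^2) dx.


||u||_{H^1}^2 = 9629/315

The H^1 norm (squared) on an interval (0, L) is
  ||u||_{H^1}^2 = ∫_0^L u(x)^2 dx + ∫_0^L u'(x)^2 dx.
Compute u'(x) = 8*x**3 - 6*x**2 + 4*x + 3.
Then u(x)^2 = 4*x**8 - 8*x**7 + 12*x**6 + 4*x**5 - 12*x**4 + 16*x**3 + 5*x**2 - 6*x + 1 and u'(x)^2 = 64*x**6 - 96*x**5 + 100*x**4 - 20*x**2 + 24*x + 9.
Integrate each monomial from 0 to 1 using ∫_0^1 c·x^n dx = c·1^(n+1)/(n+1):
  ∫_0^1 u(x)^2 dx = ∫_0^1 (4*x^8 - 8*x^7 + 12*x^6 + 4*x^5 - 12*x^4 + 16*x^3 + 5*x^2 - 6*x + 1) dx. Term by term:
    ∫_0^1 4*x^8 dx = 4/9;  ∫_0^1 -8*x^7 dx = -1;  ∫_0^1 12*x^6 dx = 12/7;
    ∫_0^1 4*x^5 dx = 2/3;  ∫_0^1 -12*x^4 dx = -12/5;  ∫_0^1 16*x^3 dx = 4;
    ∫_0^1 5*x^2 dx = 5/3;  ∫_0^1 -6*x dx = -3;  ∫_0^1 1 dx = 1.
  Sum: 4/9 − 1 + 12/7 + 2/3 − 12/5 + 4 + 5/3 − 3 + 1 = 974/315.
  ∫_0^1 u'(x)^2 dx = ∫_0^1 (64*x^6 - 96*x^5 + 100*x^4 - 20*x^2 + 24*x + 9) dx. Term by term:
    ∫_0^1 64*x^6 dx = 64/7;  ∫_0^1 -96*x^5 dx = -16;  ∫_0^1 100*x^4 dx = 20;
    ∫_0^1 -20*x^2 dx = -20/3;  ∫_0^1 24*x dx = 12;  ∫_0^1 9 dx = 9.
  Sum: 64/7 − 16 + 20 − 20/3 + 12 + 9 = 577/21.
Adding: ||u||_{H^1}^2 = 974/315 + 577/21 = 9629/315.


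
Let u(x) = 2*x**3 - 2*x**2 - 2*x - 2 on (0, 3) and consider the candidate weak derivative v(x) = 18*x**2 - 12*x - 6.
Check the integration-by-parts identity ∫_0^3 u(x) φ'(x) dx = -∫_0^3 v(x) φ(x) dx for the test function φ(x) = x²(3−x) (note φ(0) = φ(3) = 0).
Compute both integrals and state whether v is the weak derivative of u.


LHS = -837/10, RHS = -2511/10. No, v is not the weak derivative of u.

u(x) = 2*x**3 - 2*x**2 - 2*x - 2, classical derivative u'(x) = 6*x**2 - 4*x - 2.
φ(x) = x²(3−x), so φ'(x) = 3*x*(2 - x).
Note φ(0) = φ(3) = 0, so the boundary term u·φ vanishes.
LHS = ∫_0^3 u(x) φ'(x) dx = ∫_0^3 (-6*x^5 + 18*x^4 - 6*x^3 - 6*x^2 - 12*x) dx. Term by term:
  ∫_0^3 -6*x^5 dx = -729;  ∫_0^3 18*x^4 dx = 4374/5;  ∫_0^3 -6*x^3 dx = -243/2;
  ∫_0^3 -6*x^2 dx = -54;  ∫_0^3 -12*x dx = -54.
Sum: -729 + 4374/5 − 243/2 − 54 − 54 = -837/10.
So LHS = -837/10.
∫_0^3 v(x) φ(x) dx = ∫_0^3 (-18*x^5 + 66*x^4 - 30*x^3 - 18*x^2) dx. Term by term:
  ∫_0^3 -18*x^5 dx = -2187;  ∫_0^3 66*x^4 dx = 16038/5;  ∫_0^3 -30*x^3 dx = -1215/2;
  ∫_0^3 -18*x^2 dx = -162.
Sum: -2187 + 16038/5 − 1215/2 − 162 = 2511/10.
So RHS = -∫_0^3 v(x) φ(x) dx = -2511/10.
LHS − RHS = 837/5 ≠ 0, so the identity fails.
(For a valid weak derivative the identity must hold for EVERY test function, in particular this one. The failure shows v is NOT the weak derivative of u.)
Correct weak derivative would be u'(x) = 6*x**2 - 4*x - 2.


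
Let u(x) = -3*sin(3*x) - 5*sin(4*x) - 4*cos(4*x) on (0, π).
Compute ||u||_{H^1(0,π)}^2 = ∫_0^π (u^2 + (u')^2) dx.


||u||_{H^1(0,π)}^2 = -2448/7 + 787*π/2

u'(x) = 16*sin(4*x) - 9*cos(3*x) - 20*cos(4*x).
Expand u² and (u')² and integrate term by term on (0, π), using: for integers n ≥ 1, ∫_0^π sin²(nx) dx = ∫_0^π cos²(nx) dx = π/2; for n ≠ n', ∫_0^π sin(nx)sin(n'x) dx = ∫_0^π cos(nx)cos(n'x) dx = 0; and by product-to-sum, ∫_0^π sin(nx)cos(n'x) dx = ½∫_0^π [sin((n+n')x) + sin((n−n')x)] dx, which is 0 when n+n' is even and 2n/(n²−n'²) when n+n' is odd (it need not vanish on (0, π)).
  u² squared terms: (-5)²·∫sin(4x)² dx = 25·π/2 = 25*π/2;  (-4)²·∫cos(4x)² dx = 16·π/2 = 8*π;  (-3)²·∫sin(3x)² dx = 9·π/2 = 9*π/2.
  u² cross terms: 2·(-5)·(-4)·∫sin(4x)·cos(4x) dx = 40·(0) = 0;  2·(-5)·(-3)·∫sin(4x)·sin(3x) dx = 30·(0) = 0;  2·(-4)·(-3)·∫cos(4x)·sin(3x) dx = 24·(-6/7) = -144/7.
  So ∫_0^π u² dx = 25*π/2 + 8*π + 9*π/2 + 0 + 0 − 144/7 = -144/7 + 25*π.
  (u')² squared terms: (-20)²·∫cos(4x)² dx = 400·π/2 = 200*π;  (-9)²·∫cos(3x)² dx = 81·π/2 = 81*π/2;  (16)²·∫sin(4x)² dx = 256·π/2 = 128*π.
  (u')² cross terms: 2·(-20)·(-9)·∫cos(4x)·cos(3x) dx = 360·(0) = 0;  2·(-20)·(16)·∫cos(4x)·sin(4x) dx = -640·(0) = 0;  2·(-9)·(16)·∫cos(3x)·sin(4x) dx = -288·(8/7) = -2304/7.
  So ∫_0^π (u')² dx = 200*π + 81*π/2 + 128*π + 0 + 0 − 2304/7 = -2304/7 + 737*π/2.
||u||_{H^1}^2 = (-144/7 + 25*π) + (-2304/7 + 737*π/2) = -2448/7 + 787*π/2.


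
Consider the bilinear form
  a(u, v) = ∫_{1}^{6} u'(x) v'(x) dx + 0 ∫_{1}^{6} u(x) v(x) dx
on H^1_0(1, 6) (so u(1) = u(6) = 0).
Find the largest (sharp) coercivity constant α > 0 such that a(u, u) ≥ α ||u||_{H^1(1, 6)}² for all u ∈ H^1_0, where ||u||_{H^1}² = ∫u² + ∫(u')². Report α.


α = π^2/(π^2 + 25)

Coercivity of a(·,·) on H^1_0(1, 6) means a(u, u) ≥ α ||u||_{H^1}² for every u ∈ H^1_0.
The interval has length L = 5, and Poincaré/coercivity depend only on L. Here a(u, u) = ∫(u')² + (0)·∫u².
Here c = 0, so a(u,u) = ∫(u')² alone. The condition a(u,u) ≥ α||u||_{H^1}² reads (1−α)∫(u')² ≥ (α−c)∫u². Any admissible α is ≤ 1 (rapidly oscillating u have ∫u²/∫(u')² → 0), and α = 1 would force 0 ≥ (1−c)∫u², impossible since c < 1; so 1−α > 0. By the sharp Poincaré inequality on H^1_0 of an interval of length L, ∫(u')² ≥ (π/L)²∫u² with equality for the first sine mode sin(π(x−x₀)/L) (x₀ the left endpoint), so the inequality holds for all u iff (1−α)(π/L)² ≥ α − c, i.e. α ≤ ((π/L)² + c)/((π/L)² + 1) = (1 + c(L/π)²)/(1 + (L/π)²). (Direct route, valid since c ≤ 0: Poincaré gives c∫u² ≥ c(L/π)²∫(u')², so a(u,u) ≥ (1 + c(L/π)²)∫(u')², while ||u||_{H^1}² ≤ (1 + (L/π)²)∫(u')²; dividing yields the same α.) With (π/L)² = π^2/25 and c = 0, the largest admissible constant is α = ((π/L)² + c)/((π/L)² + 1).
Simplifying, α = π^2/(π^2 + 25).


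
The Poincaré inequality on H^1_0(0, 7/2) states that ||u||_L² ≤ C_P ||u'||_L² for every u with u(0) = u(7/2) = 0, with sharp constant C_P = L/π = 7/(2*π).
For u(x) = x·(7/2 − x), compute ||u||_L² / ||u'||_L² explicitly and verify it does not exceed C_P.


||u||_L² / ||u'||_L² = 7*sqrt(10)/20 < C_P = 7/(2*π).

u(x) = x·(7/2 − x), so u'(x) = 7/2 - 2*x.
u(x) = x·(7/2 − x) vanishes at x = 0 and x = 7/2, so u ∈ H^1_0(0, 7/2). Differentiate via the product rule and integrate the resulting polynomials term by term.
  ∫_0^7/2 u² dx = ∫_0^7/2 (x^4 - 7*x^3 + 49*x^2/4) dx. Term by term:
    ∫_0^7/2 x^4 dx = 16807/160;  ∫_0^7/2 -7*x^3 dx = -16807/64;  ∫_0^7/2 49*x^2/4 dx = 16807/96.
  Sum: 16807/160 − 16807/64 + 16807/96 = 16807/960.
  ∫_0^7/2 (u')² dx = ∫_0^7/2 (4*x^2 - 14*x + 49/4) dx. Term by term:
    ∫_0^7/2 4*x^2 dx = 343/6;  ∫_0^7/2 -14*x dx = -343/4;  ∫_0^7/2 49/4 dx = 343/8.
  Sum: 343/6 − 343/4 + 343/8 = 343/24.
∫_0^7/2 u² dx = 16807/960, so ||u||_L² = 49*sqrt(105)/120.
∫_0^7/2 (u')² dx = 343/24, so ||u'||_L² = 7*sqrt(42)/12.
Ratio ||u||_L² / ||u'||_L² = 7*sqrt(10)/20.
Sharp Poincaré constant on H^1_0(0, 7/2) is C_P = L/π = 7/(2*π), achieved by sin(2*π/7·x).
A polynomial bump cannot attain the sharp Poincaré constant (only the first sine eigenfunction does), so the ratio is strictly less than C_P, consistent with ||u||_L² ≤ C_P ||u'||_L².


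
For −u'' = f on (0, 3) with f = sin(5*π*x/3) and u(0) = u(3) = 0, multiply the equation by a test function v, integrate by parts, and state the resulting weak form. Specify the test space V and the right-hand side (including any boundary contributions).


V = H^1_0(0, 3) (so v(0) = v(3) = 0); weak form: ∫_0^3 u'v' dx = ∫_0^3 (sin(5*π*x/3)) v dx for all v ∈ V.

Multiply both sides by a test function v and integrate from 0 to 3:
  ∫_0^3 −u''(x) v(x) dx = ∫_0^3 f(x) v(x) dx.
Integrate the LHS by parts once:
  ∫_0^3 −u'' v dx = −[u'(x) v(x)]_0^3 + ∫_0^3 u'(x) v'(x) dx.
Thus ∫_0^3 u'(x) v'(x) dx = ∫_0^3 f(x) v(x) dx + [u'(x) v(x)]_0^3.
Choose V so that boundary terms are either known or forced to vanish.
u is Dirichlet: u(0) = u(3) = 0. Let V = H^1_0(0, 3); then v(0) = v(3) = 0, and [u' v]_0^3 = 0.
Weak formulation: find u (satisfying any essential BC) such that ∫_0^3 u'(x) v'(x) dx = ∫_0^3 f v dx for all v ∈ V.
Substituting f(x) = sin(5*π*x/3), the right-hand side is ∫_0^3 (sin(5*π*x/3)) v dx.


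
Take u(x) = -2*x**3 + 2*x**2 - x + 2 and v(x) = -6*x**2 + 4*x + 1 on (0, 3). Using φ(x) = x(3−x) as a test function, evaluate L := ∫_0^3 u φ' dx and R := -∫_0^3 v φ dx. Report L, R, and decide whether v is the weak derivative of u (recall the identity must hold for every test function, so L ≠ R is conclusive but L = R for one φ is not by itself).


LHS = 252/5, RHS = 207/5. No, v is not the weak derivative of u.

u(x) = -2*x**3 + 2*x**2 - x + 2, classical derivative u'(x) = -6*x**2 + 4*x - 1.
φ(x) = x(3−x), so φ'(x) = 3 - 2*x.
Note φ(0) = φ(3) = 0, so the boundary term u·φ vanishes.
LHS = ∫_0^3 u(x) φ'(x) dx = ∫_0^3 (4*x^4 - 10*x^3 + 8*x^2 - 7*x + 6) dx. Term by term:
  ∫_0^3 4*x^4 dx = 972/5;  ∫_0^3 -10*x^3 dx = -405/2;  ∫_0^3 8*x^2 dx = 72;
  ∫_0^3 -7*x dx = -63/2;  ∫_0^3 6 dx = 18.
Sum: 972/5 − 405/2 + 72 − 63/2 + 18 = 252/5.
So LHS = 252/5.
∫_0^3 v(x) φ(x) dx = ∫_0^3 (6*x^4 - 22*x^3 + 11*x^2 + 3*x) dx. Term by term:
  ∫_0^3 6*x^4 dx = 1458/5;  ∫_0^3 -22*x^3 dx = -891/2;  ∫_0^3 11*x^2 dx = 99;
  ∫_0^3 3*x dx = 27/2.
Sum: 1458/5 − 891/2 + 99 + 27/2 = -207/5.
So RHS = -∫_0^3 v(x) φ(x) dx = 207/5.
LHS − RHS = 9 ≠ 0, so the identity fails.
(For a valid weak derivative the identity must hold for EVERY test function, in particular this one. The failure shows v is NOT the weak derivative of u.)
Correct weak derivative would be u'(x) = -6*x**2 + 4*x - 1.


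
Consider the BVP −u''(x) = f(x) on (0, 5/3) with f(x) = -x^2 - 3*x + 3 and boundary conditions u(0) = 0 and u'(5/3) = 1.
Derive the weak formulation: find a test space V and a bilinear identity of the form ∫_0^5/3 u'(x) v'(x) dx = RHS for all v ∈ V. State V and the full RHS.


V = {v ∈ H^1(0, 5/3) : v(0) = 0} (test functions vanish at x = 0 where u is specified); weak form: ∫_0^5/3 u'v' dx = ∫_0^5/3 (-x^2 - 3*x + 3) v dx + v(5/3) for all v ∈ V.

Multiply both sides by a test function v and integrate from 0 to 5/3:
  ∫_0^5/3 −u''(x) v(x) dx = ∫_0^5/3 f(x) v(x) dx.
Integrate the LHS by parts once:
  ∫_0^5/3 −u'' v dx = −[u'(x) v(x)]_0^5/3 + ∫_0^5/3 u'(x) v'(x) dx.
Thus ∫_0^5/3 u'(x) v'(x) dx = ∫_0^5/3 f(x) v(x) dx + [u'(x) v(x)]_0^5/3.
Choose V so that boundary terms are either known or forced to vanish.
Mixed BC: u(0) = 0 (Dirichlet) and u'(5/3) = 1 (Neumann). Define V = {v ∈ H^1(0, 5/3) : v(0) = 0}. Then [u' v]_0^5/3 = u'(5/3)·v(5/3) − u'(0)·0 = v(5/3).
Weak formulation: find u (satisfying any essential BC) such that ∫_0^5/3 u'(x) v'(x) dx = ∫_0^5/3 f v dx + v(5/3) for all v ∈ V (Dirichlet at 0 absorbed into V; Neumann datum at x = 5/3 contributes the boundary term).
Substituting f(x) = -x^2 - 3*x + 3, the right-hand side is ∫_0^5/3 (-x^2 - 3*x + 3) v dx + v(5/3).


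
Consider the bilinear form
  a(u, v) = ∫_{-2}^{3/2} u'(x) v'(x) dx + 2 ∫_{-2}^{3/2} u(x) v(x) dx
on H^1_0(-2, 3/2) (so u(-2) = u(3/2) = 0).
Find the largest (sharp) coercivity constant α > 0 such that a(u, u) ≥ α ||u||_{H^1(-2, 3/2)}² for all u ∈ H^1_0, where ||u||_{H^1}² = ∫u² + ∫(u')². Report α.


α = 1

Coercivity of a(·,·) on H^1_0(-2, 3/2) means a(u, u) ≥ α ||u||_{H^1}² for every u ∈ H^1_0.
The interval has length L = 7/2, and Poincaré/coercivity depend only on L. Here a(u, u) = ∫(u')² + (2)·∫u².
Here c = 2 ≥ 1, so a(u,u) = ∫(u')² + c∫u² ≥ ∫(u')² + ∫u² = ||u||_{H^1}², i.e. α = 1 works. No larger α is possible: a(u,u) ≥ α||u||_{H^1}² means (1−α)∫(u')² ≥ (α−c)∫u², and for the modes u_n = sin(nπ(x−x₀)/L) (x₀ the left endpoint) one has ∫u_n²/∫(u_n')² = (L/(nπ))² → 0, so a(u_n,u_n)/||u_n||_{H^1}² → 1. Hence the optimal constant is α = 1.
Therefore α = 1.


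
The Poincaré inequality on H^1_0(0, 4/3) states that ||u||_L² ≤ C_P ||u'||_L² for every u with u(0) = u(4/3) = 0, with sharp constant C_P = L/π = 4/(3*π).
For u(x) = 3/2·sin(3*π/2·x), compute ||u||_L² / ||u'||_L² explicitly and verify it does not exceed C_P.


||u||_L² / ||u'||_L² = 2/(3*π) < C_P = 4/(3*π).

u(x) = 3/2·sin(3*π/2·x), so u'(x) = 9*π*cos(3*π*x/2)/4.
Writing u(x) = A·sin(kπx/L) with A = 3/2 and k = 2, use ∫_0^L sin²(kπx/L) dx = L/2 and ∫_0^L cos²(kπx/L) dx = L/2.
u² = 9/4·sin²(3*π/2·x) and (u')² = 81*π^2/16·cos²(3*π/2·x), and each of sin², cos² integrates to L/2 = 2/3 over (0, 4/3).
∫_0^4/3 u² dx = 3/2, so ||u||_L² = sqrt(6)/2.
∫_0^4/3 (u')² dx = 27*π^2/8, so ||u'||_L² = 3*sqrt(6)*π/4.
Ratio ||u||_L² / ||u'||_L² = 2/(3*π).
Sharp Poincaré constant on H^1_0(0, 4/3) is C_P = L/π = 4/(3*π), achieved by sin(3*π/4·x).
This is the k = 2 harmonic; the ratio L/(kπ) is strictly less than C_P = L/π, consistent with the sharp inequality ||u||_L² ≤ C_P ||u'||_L².


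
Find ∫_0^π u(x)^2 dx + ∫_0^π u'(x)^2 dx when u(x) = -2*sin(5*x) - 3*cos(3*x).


||u||_{H^1(0,π)}^2 = 97*π

u'(x) = 9*sin(3*x) - 10*cos(5*x).
Expand u² and (u')² and integrate term by term on (0, π), using: for integers n ≥ 1, ∫_0^π sin²(nx) dx = ∫_0^π cos²(nx) dx = π/2; for n ≠ n', ∫_0^π sin(nx)sin(n'x) dx = ∫_0^π cos(nx)cos(n'x) dx = 0; and by product-to-sum, ∫_0^π sin(nx)cos(n'x) dx = ½∫_0^π [sin((n+n')x) + sin((n−n')x)] dx, which is 0 when n+n' is even and 2n/(n²−n'²) when n+n' is odd (it need not vanish on (0, π)).
  u² squared terms: (-3)²·∫cos(3x)² dx = 9·π/2 = 9*π/2;  (-2)²·∫sin(5x)² dx = 4·π/2 = 2*π.
  u² cross terms: 2·(-3)·(-2)·∫cos(3x)·sin(5x) dx = 12·(0) = 0.
  So ∫_0^π u² dx = 9*π/2 + 2*π + 0 = 13*π/2.
  (u')² squared terms: (-10)²·∫cos(5x)² dx = 100·π/2 = 50*π;  (9)²·∫sin(3x)² dx = 81·π/2 = 81*π/2.
  (u')² cross terms: 2·(-10)·(9)·∫cos(5x)·sin(3x) dx = -180·(0) = 0.
  So ∫_0^π (u')² dx = 50*π + 81*π/2 + 0 = 181*π/2.
||u||_{H^1}^2 = (13*π/2) + (181*π/2) = 97*π.


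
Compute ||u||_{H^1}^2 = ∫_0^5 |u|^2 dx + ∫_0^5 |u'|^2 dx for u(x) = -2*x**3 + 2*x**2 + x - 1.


||u||_{H^1}^2 = 843910/21

The H^1 norm (squared) on an interval (0, L) is
  ||u||_{H^1}^2 = ∫_0^L u(x)^2 dx + ∫_0^L u'(x)^2 dx.
Compute u'(x) = -6*x**2 + 4*x + 1.
Then u(x)^2 = 4*x**6 - 8*x**5 + 8*x**3 - 3*x**2 - 2*x + 1 and u'(x)^2 = 36*x**4 - 48*x**3 + 4*x**2 + 8*x + 1.
Integrate each monomial from 0 to 5 using ∫_0^5 c·x^n dx = c·5^(n+1)/(n+1):
  ∫_0^5 u(x)^2 dx = ∫_0^5 (4*x^6 - 8*x^5 + 8*x^3 - 3*x^2 - 2*x + 1) dx. Term by term:
    ∫_0^5 4*x^6 dx = 312500/7;  ∫_0^5 -8*x^5 dx = -62500/3;  ∫_0^5 8*x^3 dx = 1250;
    ∫_0^5 -3*x^2 dx = -125;  ∫_0^5 -2*x dx = -25;  ∫_0^5 1 dx = 5.
  Sum: 312500/7 − 62500/3 + 1250 − 125 − 25 + 5 = 523205/21.
  ∫_0^5 u'(x)^2 dx = ∫_0^5 (36*x^4 - 48*x^3 + 4*x^2 + 8*x + 1) dx. Term by term:
    ∫_0^5 36*x^4 dx = 22500;  ∫_0^5 -48*x^3 dx = -7500;  ∫_0^5 4*x^2 dx = 500/3;
    ∫_0^5 8*x dx = 100;  ∫_0^5 1 dx = 5.
  Sum: 22500 − 7500 + 500/3 + 100 + 5 = 45815/3.
Adding: ||u||_{H^1}^2 = 523205/21 + 45815/3 = 843910/21.


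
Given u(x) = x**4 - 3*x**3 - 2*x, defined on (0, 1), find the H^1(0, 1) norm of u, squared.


||u||_{H^1}^2 = 27971/1260

The H^1 norm (squared) on an interval (0, L) is
  ||u||_{H^1}^2 = ∫_0^L u(x)^2 dx + ∫_0^L u'(x)^2 dx.
Compute u'(x) = 4*x**3 - 9*x**2 - 2.
Then u(x)^2 = x**8 - 6*x**7 + 9*x**6 - 4*x**5 + 12*x**4 + 4*x**2 and u'(x)^2 = 16*x**6 - 72*x**5 + 81*x**4 - 16*x**3 + 36*x**2 + 4.
Integrate each monomial from 0 to 1 using ∫_0^1 c·x^n dx = c·1^(n+1)/(n+1):
  ∫_0^1 u(x)^2 dx = ∫_0^1 (x^8 - 6*x^7 + 9*x^6 - 4*x^5 + 12*x^4 + 4*x^2) dx. Term by term:
    ∫_0^1 x^8 dx = 1/9;  ∫_0^1 -6*x^7 dx = -3/4;  ∫_0^1 9*x^6 dx = 9/7;
    ∫_0^1 -4*x^5 dx = -2/3;  ∫_0^1 12*x^4 dx = 12/5;  ∫_0^1 4*x^2 dx = 4/3.
  Sum: 1/9 − 3/4 + 9/7 − 2/3 + 12/5 + 4/3 = 4679/1260.
  ∫_0^1 u'(x)^2 dx = ∫_0^1 (16*x^6 - 72*x^5 + 81*x^4 - 16*x^3 + 36*x^2 + 4) dx. Term by term:
    ∫_0^1 16*x^6 dx = 16/7;  ∫_0^1 -72*x^5 dx = -12;  ∫_0^1 81*x^4 dx = 81/5;
    ∫_0^1 -16*x^3 dx = -4;  ∫_0^1 36*x^2 dx = 12;  ∫_0^1 4 dx = 4.
  Sum: 16/7 − 12 + 81/5 − 4 + 12 + 4 = 647/35.
Adding: ||u||_{H^1}^2 = 4679/1260 + 647/35 = 27971/1260.


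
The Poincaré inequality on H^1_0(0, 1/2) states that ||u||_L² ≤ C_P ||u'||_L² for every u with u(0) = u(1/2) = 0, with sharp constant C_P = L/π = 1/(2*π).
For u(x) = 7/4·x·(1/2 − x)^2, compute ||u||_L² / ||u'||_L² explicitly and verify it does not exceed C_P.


||u||_L² / ||u'||_L² = sqrt(14)/28 < C_P = 1/(2*π).

u(x) = 7/4·x·(1/2 − x)^2, so u'(x) = 21*x^2/4 - 7*x/2 + 7/16.
u(x) = 7/4·x·(1/2 − x)^2 vanishes at x = 0 and x = 1/2, so u ∈ H^1_0(0, 1/2). Differentiate via the product rule and integrate the resulting polynomials term by term.
  ∫_0^1/2 u² dx = ∫_0^1/2 (49*x^6/16 - 49*x^5/8 + 147*x^4/32 - 49*x^3/32 + 49*x^2/256) dx. Term by term:
    ∫_0^1/2 49*x^6/16 dx = 7/2048;  ∫_0^1/2 -49*x^5/8 dx = -49/3072;  ∫_0^1/2 147*x^4/32 dx = 147/5120;
    ∫_0^1/2 -49*x^3/32 dx = -49/2048;  ∫_0^1/2 49*x^2/256 dx = 49/6144.
  Sum: 7/2048 − 49/3072 + 147/5120 − 49/2048 + 49/6144 = 7/30720.
  ∫_0^1/2 (u')² dx = ∫_0^1/2 (441*x^4/16 - 147*x^3/4 + 539*x^2/32 - 49*x/16 + 49/256) dx. Term by term:
    ∫_0^1/2 441*x^4/16 dx = 441/2560;  ∫_0^1/2 -147*x^3/4 dx = -147/256;  ∫_0^1/2 539*x^2/32 dx = 539/768;
    ∫_0^1/2 -49*x/16 dx = -49/128;  ∫_0^1/2 49/256 dx = 49/512.
  Sum: 441/2560 − 147/256 + 539/768 − 49/128 + 49/512 = 49/3840.
∫_0^1/2 u² dx = 7/30720, so ||u||_L² = sqrt(210)/960.
∫_0^1/2 (u')² dx = 49/3840, so ||u'||_L² = 7*sqrt(15)/240.
Ratio ||u||_L² / ||u'||_L² = sqrt(14)/28.
Sharp Poincaré constant on H^1_0(0, 1/2) is C_P = L/π = 1/(2*π), achieved by sin(2*π·x).
A polynomial bump cannot attain the sharp Poincaré constant (only the first sine eigenfunction does), so the ratio is strictly less than C_P, consistent with ||u||_L² ≤ C_P ||u'||_L².


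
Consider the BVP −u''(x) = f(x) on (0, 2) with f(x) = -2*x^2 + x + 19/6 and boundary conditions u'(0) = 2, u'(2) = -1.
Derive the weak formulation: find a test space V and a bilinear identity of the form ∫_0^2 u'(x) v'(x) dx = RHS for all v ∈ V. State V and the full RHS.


V = H^1(0, 2) (v unrestricted at boundary; u is determined up to an additive constant); weak form: ∫_0^2 u'v' dx = ∫_0^2 (-2*x^2 + x + 19/6) v dx − v(2) − 2·v(0) for all v ∈ V.

Multiply both sides by a test function v and integrate from 0 to 2:
  ∫_0^2 −u''(x) v(x) dx = ∫_0^2 f(x) v(x) dx.
Integrate the LHS by parts once:
  ∫_0^2 −u'' v dx = −[u'(x) v(x)]_0^2 + ∫_0^2 u'(x) v'(x) dx.
Thus ∫_0^2 u'(x) v'(x) dx = ∫_0^2 f(x) v(x) dx + [u'(x) v(x)]_0^2.
Choose V so that boundary terms are either known or forced to vanish.
u has inhomogeneous Neumann u'(0) = 2, u'(2) = -1. [u' v]_0^2 = (-1)·v(2) − (2)·v(0) = − v(2) − 2·v(0). Take V = H^1(0, 2); boundary term becomes part of RHS.
Weak formulation: find u (satisfying any essential BC) such that ∫_0^2 u'(x) v'(x) dx = ∫_0^2 f v dx − v(2) − 2·v(0) for all v ∈ V (Neumann data are natural BCs: they enter the RHS as boundary terms).
Substituting f(x) = -2*x^2 + x + 19/6, the right-hand side is ∫_0^2 (-2*x^2 + x + 19/6) v dx − v(2) − 2·v(0).
Compatibility check (pure Neumann): taking v ≡ 1 ∈ V gives 0 = ∫_0^2 f dx + (-1) − (2), i.e. ∫_0^2 f dx must equal u'(0) − u'(2) = 3. Indeed ∫_0^2 (-2*x^2 + x + 19/6) dx = 3, so the data are compatible. The solution is then unique only up to an additive constant (fix it e.g. by requiring ∫_0^2 u dx = 0).


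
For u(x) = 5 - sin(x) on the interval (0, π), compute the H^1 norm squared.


||u||_{H^1(0,π)}^2 = -20 + 26*π

u'(x) = -cos(x).
Expand u² and (u')² and integrate term by term on (0, π), using: for integers n ≥ 1, ∫_0^π sin²(nx) dx = ∫_0^π cos²(nx) dx = π/2; for n ≠ n', ∫_0^π sin(nx)sin(n'x) dx = ∫_0^π cos(nx)cos(n'x) dx = 0; and by product-to-sum, ∫_0^π sin(nx)cos(n'x) dx = ½∫_0^π [sin((n+n')x) + sin((n−n')x)] dx, which is 0 when n+n' is even and 2n/(n²−n'²) when n+n' is odd (it need not vanish on (0, π)). For the constant mode: ∫_0^π 1 dx = π, ∫_0^π cos(nx) dx = 0, ∫_0^π sin(nx) dx = (1−(−1)^n)/n.
  u² squared terms: (5)²·∫1 dx = 25·π = 25*π;  (-1)²·∫sin(x)² dx = 1·π/2 = π/2.
  u² cross terms: 2·(5)·(-1)·∫1·sin(x) dx = -10·(2) = -20.
  So ∫_0^π u² dx = 25*π + π/2 − 20 = -20 + 51*π/2.
  (u')² squared terms: (-1)²·∫cos(x)² dx = 1·π/2 = π/2.
  So ∫_0^π (u')² dx = π/2.
||u||_{H^1}^2 = (-20 + 51*π/2) + (π/2) = -20 + 26*π.


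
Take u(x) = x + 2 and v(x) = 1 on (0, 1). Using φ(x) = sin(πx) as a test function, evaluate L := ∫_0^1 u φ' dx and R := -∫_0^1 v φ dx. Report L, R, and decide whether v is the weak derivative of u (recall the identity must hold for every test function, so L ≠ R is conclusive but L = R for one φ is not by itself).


LHS = -2/π, RHS = -2/π. Yes, v = u' weakly.

u(x) = x + 2, classical derivative u'(x) = 1.
φ(x) = sin(πx), so φ'(x) = π*cos(π*x).
Note φ(0) = φ(1) = 0, so the boundary term u·φ vanishes.
LHS = ∫_0^1 u(x) φ'(x) dx = ∫_0^1 (π*x*cos(π*x) + 2*π*cos(π*x)) dx. Term by term:
  ∫_0^1 2*π*cos(π*x) dx = 0;  ∫_0^1 π*x*cos(π*x) dx = -2/π.
Sum: 0 − 2/π = -2/π.
So LHS = -2/π.
∫_0^1 v(x) φ(x) dx = ∫_0^1 (sin(π*x)) dx. Term by term:
  ∫_0^1 sin(π*x) dx = 2/π.
So RHS = -∫_0^1 v(x) φ(x) dx = -2/π.
LHS = RHS, so the identity holds for this test φ.
Moreover u is smooth here and v(x) = u'(x) = 1 pointwise, so the identity holds for every test function. Hence v is the weak derivative of u.
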